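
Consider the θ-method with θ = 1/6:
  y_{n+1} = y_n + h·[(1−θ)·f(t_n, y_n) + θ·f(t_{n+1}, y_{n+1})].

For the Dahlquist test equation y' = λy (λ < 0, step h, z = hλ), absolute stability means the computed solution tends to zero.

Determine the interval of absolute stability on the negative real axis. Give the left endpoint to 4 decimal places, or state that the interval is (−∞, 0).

On y'=λy, z=hλ:
  y_{n+1} = y_n + z·[5/6·y_n + 1/6·y_{n+1}] ⇒ (1 − 1/6z)y_{n+1} = (1 + 5/6z)y_n
  R(z) = (1 + 5/6z)/(1 − 1/6z).

Boundary: |R(x)|=1, x<0.
x=-0.67: |R|=0.3973
R=−1: 1+5/6x = −1+1/6x ⇒ -2/3x=2 ⇒ x=2/(-2/3)=-3.0000
Confirm numerically:
  x=-2.541: |R|=0.78504 <1
  x=-2.264: |R|=0.64376 <1
  x=-1.442: |R|=0.16259 <1
  x=-1.272: |R|=0.04950 <1
  x=-3.451: |R|=1.19088 >1
  x=-3.282: |R|=1.12153 >1
  x=-3.170: |R|=1.07415 >1
Stable set (-3.0000, 0).

(-3.0000, 0).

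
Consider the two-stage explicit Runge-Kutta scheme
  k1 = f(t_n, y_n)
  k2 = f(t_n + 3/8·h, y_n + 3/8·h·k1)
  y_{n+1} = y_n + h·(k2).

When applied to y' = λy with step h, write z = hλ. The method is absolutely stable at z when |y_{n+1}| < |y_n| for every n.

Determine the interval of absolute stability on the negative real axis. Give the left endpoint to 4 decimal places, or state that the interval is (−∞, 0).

On y'=λy, z=hλ:
  k1=λy_n ⇒ h·k1=z·y_n;  k2=λ(1+3/8z)y_n ⇒ h·k2=z(1+3/8z)y_n
  y_{n+1}/y_n = 1 + z(1+3/8z) = 1 + z + 3/8z²
  ⇒ R(z) = 1 + z + 3/8z².

Boundary: |R(x)|=1, x<0.
x=-1.01: |R|=0.3725
R=1: x+3/8x²=0 ⇒ x=−8/3=-2.6667; min R=1−1/(4·3/8)=0.3333>−1
Confirm numerically:
  x=-1.763: |R|=0.40256 <1
  x=-1.253: |R|=0.33575 <1
  x=-1.251: |R|=0.33588 <1
  x=-3.192: |R|=1.62882 >1
  x=-2.934: |R|=1.29413 >1
Interval (-2.6667, 0).

z∈(-2.6667,0).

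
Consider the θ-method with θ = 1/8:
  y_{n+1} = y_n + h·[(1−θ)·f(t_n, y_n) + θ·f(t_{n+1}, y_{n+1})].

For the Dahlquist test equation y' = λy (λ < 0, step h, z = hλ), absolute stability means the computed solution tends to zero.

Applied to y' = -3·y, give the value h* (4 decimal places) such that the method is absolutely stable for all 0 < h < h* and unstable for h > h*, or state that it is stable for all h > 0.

(-2.6667,0); λ=-3 ⇒ h* = (8/3)/3 = 0.8889.

Set f=λy, z=hλ:
  y_{n+1} = y_n + z·[7/8·y_n + 1/8·y_{n+1}] ⇒ (1 − 1/8z)y_{n+1} = (1 + 7/8z)y_n
  R(z) = (1 + 7/8z)/(1 − 1/8z).

Boundary: |R(x)|=1, x<0.
x=-0.69: |R|=0.3648
R=−1: 1+7/8x = −1+1/8x ⇒ -3/4x=2 ⇒ x=2/(-3/4)=-2.6667
Confirm numerically:
  x=-2.436: |R|=0.86738 <1
  x=-2.110: |R|=0.66963 <1
  x=-1.250: |R|=0.08108 <1
  x=-3.244: |R|=1.30808 >1
  x=-3.072: |R|=1.21965 >1
  x=-2.997: |R|=1.18023 >1
Stable set (-2.6667, 0).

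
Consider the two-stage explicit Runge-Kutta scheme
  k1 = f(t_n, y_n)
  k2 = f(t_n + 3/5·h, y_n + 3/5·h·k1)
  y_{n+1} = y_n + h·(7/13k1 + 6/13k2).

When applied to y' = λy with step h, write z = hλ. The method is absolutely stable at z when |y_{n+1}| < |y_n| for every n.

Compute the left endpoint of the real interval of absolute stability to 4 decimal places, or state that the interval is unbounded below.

left endpoint -3.6111.

With y'=λy (z=hλ):
  k1=λy_n ⇒ h·k1=z·y_n;  k2=λ(1+3/5z)y_n ⇒ h·k2=z(1+3/5z)y_n
  y_{n+1}/y_n = 1 + 7/13z + 6/13z(1+3/5z) = 1 + z + 18/65z²
  R(z) = 1 + z + 18/65z².

Find x<0 with |R(x)|<1.
x=-0.79: |R|=0.3828
R=1: x+18/65x²=0 ⇒ x=−65/18=-3.6111; min R=1−1/(4·18/65)=0.0972>−1
Confirm numerically:
  x=-2.996: |R|=0.48967 <1
  x=-2.622: |R|=0.28181 <1
  x=-2.543: |R|=0.24782 <1
  x=-1.455: |R|=0.13125 <1
  x=-4.139: |R|=1.60506 >1
  x=-3.791: |R|=1.18885 >1
So |R|<1 on (-3.6111, 0).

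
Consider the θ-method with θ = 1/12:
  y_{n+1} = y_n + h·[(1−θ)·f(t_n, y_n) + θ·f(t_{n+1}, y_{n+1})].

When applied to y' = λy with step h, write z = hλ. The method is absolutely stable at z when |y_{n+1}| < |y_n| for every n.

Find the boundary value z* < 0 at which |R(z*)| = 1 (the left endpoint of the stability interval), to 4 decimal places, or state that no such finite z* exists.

Test eqn y'=λy, z=hλ:
  y_{n+1} = y_n + z·[11/12·y_n + 1/12·y_{n+1}] ⇒ (1 − 1/12z)y_{n+1} = (1 + 11/12z)y_n
  ⇒ R(z) = (1 + 11/12z)/(1 − 1/12z).

Boundary: |R(x)|=1, x<0.
x=-0.31: |R|=0.6978
R=−1: 1+11/12x = −1+1/12x ⇒ -5/6x=2 ⇒ x=2/(-5/6)=-2.4000
Confirm numerically:
  x=-2.340: |R|=0.95816 <1
  x=-1.119: |R|=0.02355 <1
  x=-1.076: |R|=0.01254 <1
  x=-2.767: |R|=1.24853 >1
  x=-2.560: |R|=1.10989 >1
Interval (-2.4000, 0).

z* = -2.4000.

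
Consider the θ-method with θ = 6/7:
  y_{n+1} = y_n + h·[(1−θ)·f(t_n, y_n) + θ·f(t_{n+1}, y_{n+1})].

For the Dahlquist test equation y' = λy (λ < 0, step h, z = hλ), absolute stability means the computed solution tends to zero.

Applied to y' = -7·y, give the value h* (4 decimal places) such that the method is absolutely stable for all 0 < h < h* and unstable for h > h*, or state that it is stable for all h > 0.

Set f=λy, z=hλ:
  y_{n+1} = y_n + z·[1/7·y_n + 6/7·y_{n+1}] ⇒ (1 − 6/7z)y_{n+1} = (1 + 1/7z)y_n
  R(z) = (1 + 1/7z)/(1 − 6/7z).

Boundary: |R(x)|=1, x<0.
x=-0.91: |R|=0.4888
x=-2: |R|=0.2632
x=-10: |R|=0.0448
x=-100: |R|=0.1532
θ=6/7≥1/2 ⇒ |1+1/7x|<|1−6/7x| ∀x<0 ⇒ interval (−∞,0).

unbounded; (−∞, 0). Any h>0 works for λ=-7.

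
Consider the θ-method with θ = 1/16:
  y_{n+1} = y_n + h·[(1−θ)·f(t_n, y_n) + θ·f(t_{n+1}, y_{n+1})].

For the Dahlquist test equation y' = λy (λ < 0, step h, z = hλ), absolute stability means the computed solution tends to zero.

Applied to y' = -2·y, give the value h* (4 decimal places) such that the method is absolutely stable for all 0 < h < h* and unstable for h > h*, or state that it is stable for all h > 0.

(-2.2857,0); λ=-2 ⇒ h* = (16/7)/2 = 1.1429.

Test eqn y'=λy, z=hλ:
  y_{n+1} = y_n + z·[15/16·y_n + 1/16·y_{n+1}] ⇒ (1 − 1/16z)y_{n+1} = (1 + 15/16z)y_n
  Hence R(z) = (1 + 15/16z)/(1 − 1/16z).

Find x<0 with |R(x)|<1.
x=-0.93: |R|=0.1211
R=−1: 1+15/16x = −1+1/16x ⇒ -7/8x=2 ⇒ x=2/(-7/8)=-2.2857
Confirm numerically:
  x=-1.874: |R|=0.67752 <1
  x=-1.668: |R|=0.51053 <1
  x=-1.235: |R|=0.14650 <1
  x=-2.735: |R|=1.33574 >1
  x=-2.323: |R|=1.02849 >1
Stable set (-2.2857, 0).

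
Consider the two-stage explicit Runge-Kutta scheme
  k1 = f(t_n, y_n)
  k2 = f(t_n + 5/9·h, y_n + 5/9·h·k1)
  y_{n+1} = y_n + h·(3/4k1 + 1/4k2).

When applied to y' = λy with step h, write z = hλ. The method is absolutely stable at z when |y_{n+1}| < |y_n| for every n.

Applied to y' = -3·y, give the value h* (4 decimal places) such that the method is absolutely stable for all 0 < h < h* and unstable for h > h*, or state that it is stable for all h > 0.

Test eqn y'=λy, z=hλ:
  k1=λy_n ⇒ h·k1=z·y_n;  k2=λ(1+5/9z)y_n ⇒ h·k2=z(1+5/9z)y_n
  y_{n+1}/y_n = 1 + 3/4z + 1/4z(1+5/9z) = 1 + z + 5/36z²
  so R(z) = 1 + z + 5/36z².

Need |R(x)|<1, x<0.
x=-1.62: |R|=0.2555
R=1: x+5/36x²=0 ⇒ x=−36/5=-7.2000; min R=1−1/(4·5/36)=-0.8000>−1
Confirm numerically:
  x=-6.796: |R|=0.61867 <1
  x=-6.035: |R|=0.02350 <1
  x=-3.537: |R|=0.79945 <1
  x=-7.679: |R|=1.51087 >1
  x=-7.409: |R|=1.21507 >1
  x=-7.267: |R|=1.06762 >1
Stable set (-7.2000, 0).

(-7.2000,0); λ=-3 ⇒ h* = (36/5)/3 = 2.4000.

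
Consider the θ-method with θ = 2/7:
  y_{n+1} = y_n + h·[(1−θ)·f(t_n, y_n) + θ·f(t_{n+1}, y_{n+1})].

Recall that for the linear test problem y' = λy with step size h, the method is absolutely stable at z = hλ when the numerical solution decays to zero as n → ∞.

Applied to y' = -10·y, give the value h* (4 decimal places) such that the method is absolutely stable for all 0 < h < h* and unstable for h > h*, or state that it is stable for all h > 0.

Test eqn y'=λy, z=hλ:
  y_{n+1} = y_n + z·[5/7·y_n + 2/7·y_{n+1}] ⇒ (1 − 2/7z)y_{n+1} = (1 + 5/7z)y_n
  Hence R(z) = (1 + 5/7z)/(1 − 2/7z).

Boundary: |R(x)|=1, x<0.
x=-1.17: |R|=0.1231
R=−1: 1+5/7x = −1+2/7x ⇒ -3/7x=2 ⇒ x=2/(-3/7)=-4.6667
Confirm numerically:
  x=-3.768: |R|=0.81453 <1
  x=-3.715: |R|=0.80215 <1
  x=-2.160: |R|=0.33569 <1
  x=-5.114: |R|=1.07790 >1
  x=-4.882: |R|=1.03853 >1
  x=-4.880: |R|=1.03819 >1
So |R|<1 on (-4.6667, 0).

(-4.6667,0); λ=-10 ⇒ h* = (14/3)/10 = 0.4667.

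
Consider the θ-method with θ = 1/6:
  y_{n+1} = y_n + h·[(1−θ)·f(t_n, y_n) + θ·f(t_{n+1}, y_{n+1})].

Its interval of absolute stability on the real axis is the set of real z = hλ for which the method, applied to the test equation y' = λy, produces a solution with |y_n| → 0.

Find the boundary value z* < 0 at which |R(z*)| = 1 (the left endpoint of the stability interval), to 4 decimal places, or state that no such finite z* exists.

left endpoint -3.0000.

Set f=λy, z=hλ:
  y_{n+1} = y_n + z·[5/6·y_n + 1/6·y_{n+1}] ⇒ (1 − 1/6z)y_{n+1} = (1 + 5/6z)y_n
  ⇒ R(z) = (1 + 5/6z)/(1 − 1/6z).

Solve |R(x)|<1 on ℝ⁻.
x=-1.1: |R|=0.0704
R=−1: 1+5/6x = −1+1/6x ⇒ -2/3x=2 ⇒ x=2/(-2/3)=-3.0000
Confirm numerically:
  x=-2.819: |R|=0.91790 <1
  x=-2.808: |R|=0.91281 <1
  x=-1.300: |R|=0.06849 <1
  x=-3.565: |R|=1.23628 >1
  x=-3.478: |R|=1.20173 >1
  x=-3.165: |R|=1.07201 >1
Stable set (-3.0000, 0).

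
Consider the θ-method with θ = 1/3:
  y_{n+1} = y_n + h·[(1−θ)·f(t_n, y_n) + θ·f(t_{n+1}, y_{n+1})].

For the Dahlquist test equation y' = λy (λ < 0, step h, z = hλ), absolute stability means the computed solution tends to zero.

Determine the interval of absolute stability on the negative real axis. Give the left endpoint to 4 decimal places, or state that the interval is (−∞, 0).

On y'=λy, z=hλ:
  y_{n+1} = y_n + z·[2/3·y_n + 1/3·y_{n+1}] ⇒ (1 − 1/3z)y_{n+1} = (1 + 2/3z)y_n
  Hence R(z) = (1 + 2/3z)/(1 − 1/3z).

Boundary: |R(x)|=1, x<0.
x=-1.59: |R|=0.0392
R=−1: 1+2/3x = −1+1/3x ⇒ -1/3x=2 ⇒ x=2/(-1/3)=-6.0000
Confirm numerically:
  x=-5.415: |R|=0.93048 <1
  x=-4.556: |R|=0.80889 <1
  x=-2.748: |R|=0.43424 <1
  x=-6.228: |R|=1.02471 >1
  x=-6.165: |R|=1.01800 >1
  x=-6.038: |R|=1.00420 >1
Stable set (-6.0000, 0).

(-6.0000, 0).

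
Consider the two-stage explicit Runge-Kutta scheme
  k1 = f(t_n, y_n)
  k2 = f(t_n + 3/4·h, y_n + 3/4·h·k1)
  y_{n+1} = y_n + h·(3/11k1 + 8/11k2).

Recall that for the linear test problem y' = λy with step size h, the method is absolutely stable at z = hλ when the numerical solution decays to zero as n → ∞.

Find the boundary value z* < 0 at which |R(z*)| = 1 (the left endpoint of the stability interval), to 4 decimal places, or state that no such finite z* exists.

left endpoint -1.8333.

Set f=λy, z=hλ:
  k1=λy_n ⇒ h·k1=z·y_n;  k2=λ(1+3/4z)y_n ⇒ h·k2=z(1+3/4z)y_n
  y_{n+1}/y_n = 1 + 3/11z + 8/11z(1+3/4z) = 1 + z + 6/11z²
  Hence R(z) = 1 + z + 6/11z².

Solve |R(x)|<1 on ℝ⁻.
x=-1.15: |R|=0.5714
R=1: x+6/11x²=0 ⇒ x=−11/6=-1.8333; min R=1−1/(4·6/11)=0.5417>−1
Confirm numerically:
  x=-1.810: |R|=0.97696 <1
  x=-0.994: |R|=0.54493 <1
  x=-0.903: |R|=0.54177 <1
  x=-2.250: |R|=1.51136 >1
  x=-1.956: |R|=1.13087 >1
  x=-1.943: |R|=1.11623 >1
Interval (-1.8333, 0).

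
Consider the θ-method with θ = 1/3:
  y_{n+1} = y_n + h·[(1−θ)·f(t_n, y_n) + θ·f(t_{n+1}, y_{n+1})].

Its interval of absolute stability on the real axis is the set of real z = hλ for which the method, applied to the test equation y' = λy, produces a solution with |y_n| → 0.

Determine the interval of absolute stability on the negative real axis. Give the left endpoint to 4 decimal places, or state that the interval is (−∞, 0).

Set f=λy, z=hλ:
  y_{n+1} = y_n + z·[2/3·y_n + 1/3·y_{n+1}] ⇒ (1 − 1/3z)y_{n+1} = (1 + 2/3z)y_n
  so R(z) = (1 + 2/3z)/(1 − 1/3z).

Find x<0 with |R(x)|<1.
x=-1.5: |R|=0.0000
R=−1: 1+2/3x = −1+1/3x ⇒ -1/3x=2 ⇒ x=2/(-1/3)=-6.0000
Confirm numerically:
  x=-5.405: |R|=0.92921 <1
  x=-5.227: |R|=0.90604 <1
  x=-3.020: |R|=0.50498 <1
  x=-6.482: |R|=1.05083 >1
  x=-6.150: |R|=1.01639 >1
  x=-6.149: |R|=1.01629 >1
So |R|<1 on (-6.0000, 0).

(-6.0000, 0).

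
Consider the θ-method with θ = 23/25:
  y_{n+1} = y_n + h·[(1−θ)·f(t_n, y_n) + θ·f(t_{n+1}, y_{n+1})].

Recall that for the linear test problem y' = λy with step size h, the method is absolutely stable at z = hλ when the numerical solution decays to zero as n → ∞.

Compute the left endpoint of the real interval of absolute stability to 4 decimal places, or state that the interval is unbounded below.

(−∞, 0) — no finite endpoint.

On y'=λy, z=hλ:
  y_{n+1} = y_n + z·[2/25·y_n + 23/25·y_{n+1}] ⇒ (1 − 23/25z)y_{n+1} = (1 + 2/25z)y_n
  so R(z) = (1 + 2/25z)/(1 − 23/25z).

Need |R(x)|<1, x<0.
x=-1.58: |R|=0.3560
x=-2: |R|=0.2958
x=-10: |R|=0.0196
x=-100: |R|=0.0753
θ=23/25≥1/2 ⇒ |1+2/25x|<|1−23/25x| ∀x<0 ⇒ stable on all of ℝ⁻.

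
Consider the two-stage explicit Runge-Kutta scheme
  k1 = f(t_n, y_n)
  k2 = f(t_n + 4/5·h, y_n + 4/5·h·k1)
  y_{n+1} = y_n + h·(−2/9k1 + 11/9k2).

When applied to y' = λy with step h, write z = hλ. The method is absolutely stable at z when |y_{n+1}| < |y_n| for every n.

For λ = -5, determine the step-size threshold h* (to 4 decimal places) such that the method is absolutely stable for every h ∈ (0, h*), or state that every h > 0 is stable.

(-1.0227,0); λ=-5 ⇒ h* = (45/44)/5 = 0.2045.

Test eqn y'=λy, z=hλ:
  k1=λy_n ⇒ h·k1=z·y_n;  k2=λ(1+4/5z)y_n ⇒ h·k2=z(1+4/5z)y_n
  y_{n+1}/y_n = 1 − 2/9z + 11/9z(1+4/5z) = 1 + z + 44/45z²
  so R(z) = 1 + z + 44/45z².

Need |R(x)|<1, x<0.
x=-0.66: |R|=0.7659
R=1: x+44/45x²=0 ⇒ x=−45/44=-1.0227; min R=1−1/(4·44/45)=0.7443>−1
Confirm numerically:
  x=-0.947: |R|=0.92988 <1
  x=-0.876: |R|=0.87432 <1
  x=-0.870: |R|=0.87008 <1
  x=-0.655: |R|=0.76449 <1
  x=-1.412: |R|=1.53744 >1
  x=-1.246: |R|=1.27202 >1
So |R|<1 on (-1.0227, 0).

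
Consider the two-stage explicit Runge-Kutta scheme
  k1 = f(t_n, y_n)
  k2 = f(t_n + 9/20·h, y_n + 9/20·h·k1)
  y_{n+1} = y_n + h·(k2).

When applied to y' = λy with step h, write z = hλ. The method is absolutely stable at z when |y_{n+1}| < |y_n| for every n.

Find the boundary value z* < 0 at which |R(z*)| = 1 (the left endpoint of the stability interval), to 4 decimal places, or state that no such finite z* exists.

left endpoint -2.2222.

Test eqn y'=λy, z=hλ:
  k1=λy_n ⇒ h·k1=z·y_n;  k2=λ(1+9/20z)y_n ⇒ h·k2=z(1+9/20z)y_n
  y_{n+1}/y_n = 1 + z(1+9/20z) = 1 + z + 9/20z²
  Hence R(z) = 1 + z + 9/20z².

Boundary: |R(x)|=1, x<0.
x=-0.62: |R|=0.5530
R=1: x+9/20x²=0 ⇒ x=−20/9=-2.2222; min R=1−1/(4·9/20)=0.4444>−1
Confirm numerically:
  x=-1.916: |R|=0.73598 <1
  x=-1.763: |R|=0.63568 <1
  x=-1.625: |R|=0.56328 <1
  x=-0.919: |R|=0.46105 <1
  x=-2.773: |R|=1.68729 >1
  x=-2.404: |R|=1.19665 >1
  x=-2.257: |R|=1.03532 >1
Stable set (-2.2222, 0).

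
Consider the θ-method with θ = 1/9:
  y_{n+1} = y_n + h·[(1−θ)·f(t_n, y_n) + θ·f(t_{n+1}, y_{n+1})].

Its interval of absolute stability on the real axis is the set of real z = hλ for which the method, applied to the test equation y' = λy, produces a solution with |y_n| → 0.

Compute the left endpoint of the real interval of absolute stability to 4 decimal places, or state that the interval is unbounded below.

With y'=λy (z=hλ):
  y_{n+1} = y_n + z·[8/9·y_n + 1/9·y_{n+1}] ⇒ (1 − 1/9z)y_{n+1} = (1 + 8/9z)y_n
  ⇒ R(z) = (1 + 8/9z)/(1 − 1/9z).

Solve |R(x)|<1 on ℝ⁻.
x=-1.09: |R|=0.0278
R=−1: 1+8/9x = −1+1/9x ⇒ -7/9x=2 ⇒ x=2/(-7/9)=-2.5714
Confirm numerically:
  x=-1.574: |R|=0.33970 <1
  x=-1.343: |R|=0.16862 <1
  x=-1.126: |R|=0.00079 <1
  x=-1.079: |R|=0.03651 <1
  x=-2.872: |R|=1.17722 >1
  x=-2.861: |R|=1.17090 >1
So |R|<1 on (-2.5714, 0).

z* = -2.5714.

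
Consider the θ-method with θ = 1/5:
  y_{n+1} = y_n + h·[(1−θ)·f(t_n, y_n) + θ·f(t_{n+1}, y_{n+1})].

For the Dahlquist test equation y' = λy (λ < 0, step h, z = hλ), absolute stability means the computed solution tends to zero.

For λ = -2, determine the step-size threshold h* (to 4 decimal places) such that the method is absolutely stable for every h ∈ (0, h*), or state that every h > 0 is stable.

With y'=λy (z=hλ):
  y_{n+1} = y_n + z·[4/5·y_n + 1/5·y_{n+1}] ⇒ (1 − 1/5z)y_{n+1} = (1 + 4/5z)y_n
  ⇒ R(z) = (1 + 4/5z)/(1 − 1/5z).

Boundary: |R(x)|=1, x<0.
x=-1.28: |R|=0.0191
R=−1: 1+4/5x = −1+1/5x ⇒ -3/5x=2 ⇒ x=2/(-3/5)=-3.3333
Confirm numerically:
  x=-3.020: |R|=0.88279 <1
  x=-2.638: |R|=0.72689 <1
  x=-2.092: |R|=0.47490 <1
  x=-1.544: |R|=0.17971 <1
  x=-3.922: |R|=1.19794 >1
  x=-3.668: |R|=1.11583 >1
Interval (-3.3333, 0).

(-3.3333,0); λ=-2 ⇒ h* = (10/3)/2 = 1.6667.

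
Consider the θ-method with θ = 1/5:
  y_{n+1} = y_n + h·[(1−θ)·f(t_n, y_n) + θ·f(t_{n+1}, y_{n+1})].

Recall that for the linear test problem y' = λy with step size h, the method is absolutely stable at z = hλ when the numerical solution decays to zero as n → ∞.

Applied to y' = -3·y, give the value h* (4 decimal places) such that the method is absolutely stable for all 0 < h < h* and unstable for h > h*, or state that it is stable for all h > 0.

On y'=λy, z=hλ:
  y_{n+1} = y_n + z·[4/5·y_n + 1/5·y_{n+1}] ⇒ (1 − 1/5z)y_{n+1} = (1 + 4/5z)y_n
  R(z) = (1 + 4/5z)/(1 − 1/5z).

Find x<0 with |R(x)|<1.
x=-0.62: |R|=0.4484
R=−1: 1+4/5x = −1+1/5x ⇒ -3/5x=2 ⇒ x=2/(-3/5)=-3.3333
Confirm numerically:
  x=-2.186: |R|=0.52101 <1
  x=-1.615: |R|=0.22071 <1
  x=-1.525: |R|=0.16858 <1
  x=-3.608: |R|=1.09572 >1
  x=-3.416: |R|=1.02947 >1
Stable set (-3.3333, 0).

(-3.3333,0); λ=-3 ⇒ h* = (10/3)/3 = 1.1111.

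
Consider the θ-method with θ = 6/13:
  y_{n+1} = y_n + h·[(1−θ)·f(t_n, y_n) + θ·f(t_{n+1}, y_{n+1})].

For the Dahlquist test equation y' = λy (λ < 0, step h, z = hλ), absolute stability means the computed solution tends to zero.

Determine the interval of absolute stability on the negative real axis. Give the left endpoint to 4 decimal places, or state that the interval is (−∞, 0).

Set f=λy, z=hλ:
  y_{n+1} = y_n + z·[7/13·y_n + 6/13·y_{n+1}] ⇒ (1 − 6/13z)y_{n+1} = (1 + 7/13z)y_n
  so R(z) = (1 + 7/13z)/(1 − 6/13z).

Find x<0 with |R(x)|<1.
x=-0.86: |R|=0.3844
R=−1: 1+7/13x = −1+6/13x ⇒ -1/13x=2 ⇒ x=2/(-1/13)=-26.0000
Confirm numerically:
  x=-16.021: |R|=0.90856 <1
  x=-14.131: |R|=0.87862 <1
  x=-13.686: |R|=0.87054 <1
  x=-26.210: |R|=1.00123 >1
  x=-26.091: |R|=1.00054 >1
Interval (-26.0000, 0).

z∈(-26.0000,0).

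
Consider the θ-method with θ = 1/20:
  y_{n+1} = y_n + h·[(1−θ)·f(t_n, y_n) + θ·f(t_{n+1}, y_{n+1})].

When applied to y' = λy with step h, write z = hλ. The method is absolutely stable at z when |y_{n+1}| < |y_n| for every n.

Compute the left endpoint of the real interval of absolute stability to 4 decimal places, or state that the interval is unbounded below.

z* = -2.2222.

Set f=λy, z=hλ:
  y_{n+1} = y_n + z·[19/20·y_n + 1/20·y_{n+1}] ⇒ (1 − 1/20z)y_{n+1} = (1 + 19/20z)y_n
  ⇒ R(z) = (1 + 19/20z)/(1 − 1/20z).

Solve |R(x)|<1 on ℝ⁻.
x=-1.4: |R|=0.3084
R=−1: 1+19/20x = −1+1/20x ⇒ -9/10x=2 ⇒ x=2/(-9/10)=-2.2222
Confirm numerically:
  x=-1.970: |R|=0.79335 <1
  x=-1.553: |R|=0.44110 <1
  x=-1.351: |R|=0.26551 <1
  x=-1.349: |R|=0.26376 <1
  x=-2.755: |R|=1.42145 >1
  x=-2.701: |R|=1.37963 >1
  x=-2.261: |R|=1.03136 >1
So |R|<1 on (-2.2222, 0).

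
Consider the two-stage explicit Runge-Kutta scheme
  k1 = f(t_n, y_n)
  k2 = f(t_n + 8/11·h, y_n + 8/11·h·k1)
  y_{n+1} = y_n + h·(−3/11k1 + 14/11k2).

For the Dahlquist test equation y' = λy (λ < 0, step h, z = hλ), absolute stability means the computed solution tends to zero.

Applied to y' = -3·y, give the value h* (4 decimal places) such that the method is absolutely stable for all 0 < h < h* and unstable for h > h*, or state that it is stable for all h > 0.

On y'=λy, z=hλ:
  k1=λy_n ⇒ h·k1=z·y_n;  k2=λ(1+8/11z)y_n ⇒ h·k2=z(1+8/11z)y_n
  y_{n+1}/y_n = 1 − 3/11z + 14/11z(1+8/11z) = 1 + z + 112/121z²
  Hence R(z) = 1 + z + 112/121z².

Need |R(x)|<1, x<0.
x=-1.18: |R|=1.1088
R=1: x+112/121x²=0 ⇒ x=−121/112=-1.0804; min R=1−1/(4·112/121)=0.7299>−1
Confirm numerically:
  x=-1.007: |R|=0.93162 <1
  x=-0.861: |R|=0.82518 <1
  x=-0.676: |R|=0.74699 <1
  x=-0.469: |R|=0.73460 <1
  x=-1.496: |R|=1.57555 >1
  x=-1.336: |R|=1.31614 >1
  x=-1.138: |R|=1.06072 >1
Interval (-1.0804, 0).

(-1.0804,0); λ=-3 ⇒ h* = (121/112)/3 = 0.3601.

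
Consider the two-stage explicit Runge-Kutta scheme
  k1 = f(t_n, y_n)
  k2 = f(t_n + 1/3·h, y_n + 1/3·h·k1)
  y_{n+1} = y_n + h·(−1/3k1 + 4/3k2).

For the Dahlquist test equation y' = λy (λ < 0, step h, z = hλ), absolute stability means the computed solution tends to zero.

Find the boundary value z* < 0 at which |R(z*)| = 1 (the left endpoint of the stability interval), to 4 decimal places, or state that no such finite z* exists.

Test eqn y'=λy, z=hλ:
  k1=λy_n ⇒ h·k1=z·y_n;  k2=λ(1+1/3z)y_n ⇒ h·k2=z(1+1/3z)y_n
  y_{n+1}/y_n = 1 − 1/3z + 4/3z(1+1/3z) = 1 + z + 4/9z²
  Hence R(z) = 1 + z + 4/9z².

Find x<0 with |R(x)|<1.
x=-0.87: |R|=0.4664
R=1: x+4/9x²=0 ⇒ x=−9/4=-2.2500; min R=1−1/(4·4/9)=0.4375>−1
Confirm numerically:
  x=-1.995: |R|=0.77390 <1
  x=-1.513: |R|=0.50441 <1
  x=-1.503: |R|=0.50100 <1
  x=-0.952: |R|=0.45080 <1
  x=-2.733: |R|=1.58668 >1
  x=-2.616: |R|=1.42554 >1
  x=-2.322: |R|=1.07430 >1
Interval (-2.2500, 0).

z* = -2.2500.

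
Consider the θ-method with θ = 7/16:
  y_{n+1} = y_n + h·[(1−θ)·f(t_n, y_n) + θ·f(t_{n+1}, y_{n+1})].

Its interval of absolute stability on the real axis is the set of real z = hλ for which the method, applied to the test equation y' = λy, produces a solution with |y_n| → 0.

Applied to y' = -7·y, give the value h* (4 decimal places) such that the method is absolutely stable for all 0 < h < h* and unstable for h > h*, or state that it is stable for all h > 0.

(-16.0000,0); λ=-7 ⇒ h* = (16)/7 = 2.2857.

With y'=λy (z=hλ):
  y_{n+1} = y_n + z·[9/16·y_n + 7/16·y_{n+1}] ⇒ (1 − 7/16z)y_{n+1} = (1 + 9/16z)y_n
  R(z) = (1 + 9/16z)/(1 − 7/16z).

Find x<0 with |R(x)|<1.
x=-1.37: |R|=0.1434
R=−1: 1+9/16x = −1+7/16x ⇒ -1/8x=2 ⇒ x=2/(-1/8)=-16.0000
Confirm numerically:
  x=-12.418: |R|=0.93040 <1
  x=-7.601: |R|=0.75728 <1
  x=-6.720: |R|=0.70558 <1
  x=-16.507: |R|=1.00771 >1
  x=-16.388: |R|=1.00594 >1
  x=-16.177: |R|=1.00274 >1
Interval (-16.0000, 0).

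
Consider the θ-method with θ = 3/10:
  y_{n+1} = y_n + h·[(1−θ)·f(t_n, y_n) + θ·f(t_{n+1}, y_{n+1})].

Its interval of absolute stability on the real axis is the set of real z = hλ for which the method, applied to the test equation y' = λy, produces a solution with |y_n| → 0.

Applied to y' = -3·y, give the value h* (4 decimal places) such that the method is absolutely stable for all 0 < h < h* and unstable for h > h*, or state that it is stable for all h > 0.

With y'=λy (z=hλ):
  y_{n+1} = y_n + z·[7/10·y_n + 3/10·y_{n+1}] ⇒ (1 − 3/10z)y_{n+1} = (1 + 7/10z)y_n
  ⇒ R(z) = (1 + 7/10z)/(1 − 3/10z).

Solve |R(x)|<1 on ℝ⁻.
x=-0.5: |R|=0.5652
R=−1: 1+7/10x = −1+3/10x ⇒ -2/5x=2 ⇒ x=2/(-2/5)=-5.0000
Confirm numerically:
  x=-4.819: |R|=0.97040 <1
  x=-4.655: |R|=0.94242 <1
  x=-4.398: |R|=0.89618 <1
  x=-5.496: |R|=1.07490 >1
  x=-5.323: |R|=1.04975 >1
  x=-5.099: |R|=1.01565 >1
Interval (-5.0000, 0).

(-5.0000,0); λ=-3 ⇒ h* = (5)/3 = 1.6667.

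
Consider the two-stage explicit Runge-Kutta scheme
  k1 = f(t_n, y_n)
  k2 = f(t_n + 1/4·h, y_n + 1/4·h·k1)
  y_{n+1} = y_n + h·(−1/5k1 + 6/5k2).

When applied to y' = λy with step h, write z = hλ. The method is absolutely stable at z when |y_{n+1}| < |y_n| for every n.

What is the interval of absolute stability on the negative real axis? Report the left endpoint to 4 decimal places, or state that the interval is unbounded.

(-3.3333, 0).

Test eqn y'=λy, z=hλ:
  k1=λy_n ⇒ h·k1=z·y_n;  k2=λ(1+1/4z)y_n ⇒ h·k2=z(1+1/4z)y_n
  y_{n+1}/y_n = 1 − 1/5z + 6/5z(1+1/4z) = 1 + z + 3/10z²
  Hence R(z) = 1 + z + 3/10z².

Need |R(x)|<1, x<0.
x=-1.21: |R|=0.2292
R=1: x+3/10x²=0 ⇒ x=−10/3=-3.3333; min R=1−1/(4·3/10)=0.1667>−1
Confirm numerically:
  x=-2.810: |R|=0.55883 <1
  x=-2.407: |R|=0.33109 <1
  x=-2.382: |R|=0.32018 <1
  x=-1.571: |R|=0.16941 <1
  x=-3.657: |R|=1.35509 >1
  x=-3.377: |R|=1.04424 >1
Stable set (-3.3333, 0).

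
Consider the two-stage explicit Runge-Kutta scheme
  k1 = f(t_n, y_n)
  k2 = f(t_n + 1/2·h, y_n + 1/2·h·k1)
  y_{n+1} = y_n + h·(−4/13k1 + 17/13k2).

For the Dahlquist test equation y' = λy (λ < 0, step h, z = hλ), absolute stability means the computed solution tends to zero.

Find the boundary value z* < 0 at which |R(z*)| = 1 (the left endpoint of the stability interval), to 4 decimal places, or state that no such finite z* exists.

left endpoint -1.5294.

On y'=λy, z=hλ:
  k1=λy_n ⇒ h·k1=z·y_n;  k2=λ(1+1/2z)y_n ⇒ h·k2=z(1+1/2z)y_n
  y_{n+1}/y_n = 1 − 4/13z + 17/13z(1+1/2z) = 1 + z + 17/26z²
  Hence R(z) = 1 + z + 17/26z².

Solve |R(x)|<1 on ℝ⁻.
x=-1.41: |R|=0.8899
R=1: x+17/26x²=0 ⇒ x=−26/17=-1.5294; min R=1−1/(4·17/26)=0.6176>−1
Confirm numerically:
  x=-1.448: |R|=0.92292 <1
  x=-1.365: |R|=0.85326 <1
  x=-1.032: |R|=0.66436 <1
  x=-0.967: |R|=0.64440 <1
  x=-2.058: |R|=1.71128 >1
  x=-1.567: |R|=1.03851 >1
Interval (-1.5294, 0).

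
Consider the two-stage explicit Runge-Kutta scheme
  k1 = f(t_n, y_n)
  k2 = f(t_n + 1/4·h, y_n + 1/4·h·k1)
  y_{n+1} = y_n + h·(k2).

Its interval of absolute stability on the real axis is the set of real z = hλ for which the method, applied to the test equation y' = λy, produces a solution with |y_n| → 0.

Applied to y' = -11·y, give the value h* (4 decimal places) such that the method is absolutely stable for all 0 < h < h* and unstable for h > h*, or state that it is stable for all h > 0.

Set f=λy, z=hλ:
  k1=λy_n ⇒ h·k1=z·y_n;  k2=λ(1+1/4z)y_n ⇒ h·k2=z(1+1/4z)y_n
  y_{n+1}/y_n = 1 + z(1+1/4z) = 1 + z + 1/4z²
  so R(z) = 1 + z + 1/4z².

Solve |R(x)|<1 on ℝ⁻.
x=-0.31: |R|=0.7140
R=1: x+1/4x²=0 ⇒ x=−4=-4.0000; min R=1−1/(4·1/4)=0.0000>−1
Confirm numerically:
  x=-3.693: |R|=0.71656 <1
  x=-2.509: |R|=0.06477 <1
  x=-2.433: |R|=0.04687 <1
  x=-1.767: |R|=0.01357 <1
  x=-4.454: |R|=1.50553 >1
  x=-4.332: |R|=1.35956 >1
  x=-4.261: |R|=1.27803 >1
Stable set (-4.0000, 0).

(-4.0000,0); λ=-11 ⇒ h* = (4)/11 = 0.3636.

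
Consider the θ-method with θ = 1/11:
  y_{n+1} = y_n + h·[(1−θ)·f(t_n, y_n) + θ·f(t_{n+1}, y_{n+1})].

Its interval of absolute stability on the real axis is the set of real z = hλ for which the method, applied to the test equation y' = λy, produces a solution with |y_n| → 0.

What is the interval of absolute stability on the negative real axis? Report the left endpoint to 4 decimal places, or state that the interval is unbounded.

With y'=λy (z=hλ):
  y_{n+1} = y_n + z·[10/11·y_n + 1/11·y_{n+1}] ⇒ (1 − 1/11z)y_{n+1} = (1 + 10/11z)y_n
  ⇒ R(z) = (1 + 10/11z)/(1 − 1/11z).

Boundary: |R(x)|=1, x<0.
x=-0.44: |R|=0.5769
R=−1: 1+10/11x = −1+1/11x ⇒ -9/11x=2 ⇒ x=2/(-9/11)=-2.4444
Confirm numerically:
  x=-2.402: |R|=0.97150 <1
  x=-2.179: |R|=0.81873 <1
  x=-1.859: |R|=0.59025 <1
  x=-2.983: |R|=1.34664 >1
  x=-2.659: |R|=1.14137 >1
  x=-2.551: |R|=1.07077 >1
Interval (-2.4444, 0).

(-2.4444, 0).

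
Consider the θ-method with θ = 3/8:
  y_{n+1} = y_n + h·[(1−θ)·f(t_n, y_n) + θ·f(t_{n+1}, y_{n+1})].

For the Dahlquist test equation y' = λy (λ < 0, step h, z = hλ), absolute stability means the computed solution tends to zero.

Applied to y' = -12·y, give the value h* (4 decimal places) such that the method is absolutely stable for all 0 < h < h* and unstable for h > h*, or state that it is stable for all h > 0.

Set f=λy, z=hλ:
  y_{n+1} = y_n + z·[5/8·y_n + 3/8·y_{n+1}] ⇒ (1 − 3/8z)y_{n+1} = (1 + 5/8z)y_n
  R(z) = (1 + 5/8z)/(1 − 3/8z).

Boundary: |R(x)|=1, x<0.
x=-0.51: |R|=0.5719
R=−1: 1+5/8x = −1+3/8x ⇒ -1/4x=2 ⇒ x=2/(-1/4)=-8.0000
Confirm numerically:
  x=-7.109: |R|=0.93924 <1
  x=-3.709: |R|=0.55131 <1
  x=-3.289: |R|=0.47266 <1
  x=-8.598: |R|=1.03539 >1
  x=-8.233: |R|=1.01425 >1
  x=-8.152: |R|=1.00937 >1
So |R|<1 on (-8.0000, 0).

(-8.0000,0); λ=-12 ⇒ h* = (8)/12 = 0.6667.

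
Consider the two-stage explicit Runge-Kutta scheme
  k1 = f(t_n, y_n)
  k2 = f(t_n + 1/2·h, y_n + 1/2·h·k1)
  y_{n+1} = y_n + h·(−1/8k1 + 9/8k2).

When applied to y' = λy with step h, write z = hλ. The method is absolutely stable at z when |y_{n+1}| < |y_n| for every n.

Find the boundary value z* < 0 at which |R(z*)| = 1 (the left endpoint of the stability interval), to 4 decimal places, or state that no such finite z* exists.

left endpoint -1.7778.

On y'=λy, z=hλ:
  k1=λy_n ⇒ h·k1=z·y_n;  k2=λ(1+1/2z)y_n ⇒ h·k2=z(1+1/2z)y_n
  y_{n+1}/y_n = 1 − 1/8z + 9/8z(1+1/2z) = 1 + z + 9/16z²
  R(z) = 1 + z + 9/16z².

Solve |R(x)|<1 on ℝ⁻.
x=-1.48: |R|=0.7521
R=1: x+9/16x²=0 ⇒ x=−16/9=-1.7778; min R=1−1/(4·9/16)=0.5556>−1
Confirm numerically:
  x=-1.515: |R|=0.77606 <1
  x=-1.442: |R|=0.72764 <1
  x=-1.356: |R|=0.67829 <1
  x=-2.315: |R|=1.69956 >1
  x=-2.267: |R|=1.62385 >1
  x=-2.120: |R|=1.40810 >1
So |R|<1 on (-1.7778, 0).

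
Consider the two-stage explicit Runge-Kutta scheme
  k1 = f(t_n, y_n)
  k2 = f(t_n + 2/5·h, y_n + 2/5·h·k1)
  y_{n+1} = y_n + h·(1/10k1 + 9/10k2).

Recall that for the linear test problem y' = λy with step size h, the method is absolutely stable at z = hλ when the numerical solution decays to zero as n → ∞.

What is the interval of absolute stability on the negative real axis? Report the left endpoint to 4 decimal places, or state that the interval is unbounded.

Set f=λy, z=hλ:
  k1=λy_n ⇒ h·k1=z·y_n;  k2=λ(1+2/5z)y_n ⇒ h·k2=z(1+2/5z)y_n
  y_{n+1}/y_n = 1 + 1/10z + 9/10z(1+2/5z) = 1 + z + 9/25z²
  ⇒ R(z) = 1 + z + 9/25z².

Boundary: |R(x)|=1, x<0.
x=-1.76: |R|=0.3551
R=1: x+9/25x²=0 ⇒ x=−25/9=-2.7778; min R=1−1/(4·9/25)=0.3056>−1
Confirm numerically:
  x=-2.456: |R|=0.71550 <1
  x=-1.754: |R|=0.35355 <1
  x=-1.366: |R|=0.30574 <1
  x=-2.985: |R|=1.22268 >1
  x=-2.937: |R|=1.16835 >1
  x=-2.886: |R|=1.11244 >1
Interval (-2.7778, 0).

z∈(-2.7778,0).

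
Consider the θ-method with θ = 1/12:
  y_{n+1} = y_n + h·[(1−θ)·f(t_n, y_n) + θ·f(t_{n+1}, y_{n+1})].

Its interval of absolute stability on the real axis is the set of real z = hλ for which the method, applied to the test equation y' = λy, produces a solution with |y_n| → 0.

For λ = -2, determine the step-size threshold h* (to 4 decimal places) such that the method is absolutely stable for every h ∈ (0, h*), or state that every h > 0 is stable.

Set f=λy, z=hλ:
  y_{n+1} = y_n + z·[11/12·y_n + 1/12·y_{n+1}] ⇒ (1 − 1/12z)y_{n+1} = (1 + 11/12z)y_n
  R(z) = (1 + 11/12z)/(1 − 1/12z).

Boundary: |R(x)|=1, x<0.
x=-0.37: |R|=0.6411
R=−1: 1+11/12x = −1+1/12x ⇒ -5/6x=2 ⇒ x=2/(-5/6)=-2.4000
Confirm numerically:
  x=-2.066: |R|=0.76255 <1
  x=-1.539: |R|=0.36406 <1
  x=-1.537: |R|=0.36249 <1
  x=-2.784: |R|=1.25974 >1
  x=-2.703: |R|=1.20608 >1
Stable set (-2.4000, 0).

(-2.4000,0); λ=-2 ⇒ h* = (12/5)/2 = 1.2000.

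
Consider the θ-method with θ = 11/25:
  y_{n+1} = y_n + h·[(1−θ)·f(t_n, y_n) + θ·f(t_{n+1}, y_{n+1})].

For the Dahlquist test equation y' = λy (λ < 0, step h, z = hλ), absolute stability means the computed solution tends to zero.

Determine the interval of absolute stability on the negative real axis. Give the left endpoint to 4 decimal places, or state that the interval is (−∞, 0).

With y'=λy (z=hλ):
  y_{n+1} = y_n + z·[14/25·y_n + 11/25·y_{n+1}] ⇒ (1 − 11/25z)y_{n+1} = (1 + 14/25z)y_n
  ⇒ R(z) = (1 + 14/25z)/(1 − 11/25z).

Boundary: |R(x)|=1, x<0.
x=-1.77: |R|=0.0049
R=−1: 1+14/25x = −1+11/25x ⇒ -3/25x=2 ⇒ x=2/(-3/25)=-16.6667
Confirm numerically:
  x=-16.131: |R|=0.99206 <1
  x=-7.441: |R|=0.74098 <1
  x=-6.857: |R|=0.70696 <1
  x=-17.145: |R|=1.00672 >1
  x=-17.020: |R|=1.00499 >1
  x=-16.964: |R|=1.00422 >1
Interval (-16.6667, 0).

z∈(-16.6667,0).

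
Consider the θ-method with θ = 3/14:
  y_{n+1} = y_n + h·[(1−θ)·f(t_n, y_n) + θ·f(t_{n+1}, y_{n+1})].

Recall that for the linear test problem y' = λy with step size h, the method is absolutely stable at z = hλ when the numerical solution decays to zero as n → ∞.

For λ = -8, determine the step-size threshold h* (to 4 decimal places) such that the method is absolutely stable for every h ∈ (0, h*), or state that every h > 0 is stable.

On y'=λy, z=hλ:
  y_{n+1} = y_n + z·[11/14·y_n + 3/14·y_{n+1}] ⇒ (1 − 3/14z)y_{n+1} = (1 + 11/14z)y_n
  ⇒ R(z) = (1 + 11/14z)/(1 − 3/14z).

Solve |R(x)|<1 on ℝ⁻.
x=-1.37: |R|=0.0591
R=−1: 1+11/14x = −1+3/14x ⇒ -4/7x=2 ⇒ x=2/(-4/7)=-3.5000
Confirm numerically:
  x=-3.374: |R|=0.95821 <1
  x=-3.037: |R|=0.83973 <1
  x=-2.149: |R|=0.47141 <1
  x=-1.570: |R|=0.17477 <1
  x=-3.844: |R|=1.10779 >1
  x=-3.832: |R|=1.10417 >1
  x=-3.596: |R|=1.03098 >1
So |R|<1 on (-3.5000, 0).

(-3.5000,0); λ=-8 ⇒ h* = (7/2)/8 = 0.4375.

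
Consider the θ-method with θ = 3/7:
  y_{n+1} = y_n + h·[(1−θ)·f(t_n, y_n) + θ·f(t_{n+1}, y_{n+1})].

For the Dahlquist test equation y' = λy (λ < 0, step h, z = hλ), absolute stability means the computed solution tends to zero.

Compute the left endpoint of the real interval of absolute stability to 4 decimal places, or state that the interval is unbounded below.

Test eqn y'=λy, z=hλ:
  y_{n+1} = y_n + z·[4/7·y_n + 3/7·y_{n+1}] ⇒ (1 − 3/7z)y_{n+1} = (1 + 4/7z)y_n
  so R(z) = (1 + 4/7z)/(1 − 3/7z).

Find x<0 with |R(x)|<1.
x=-1.21: |R|=0.2032
R=−1: 1+4/7x = −1+3/7x ⇒ -1/7x=2 ⇒ x=2/(-1/7)=-14.0000
Confirm numerically:
  x=-13.098: |R|=0.98052 <1
  x=-9.442: |R|=0.87097 <1
  x=-7.890: |R|=0.80078 <1
  x=-5.692: |R|=0.65493 <1
  x=-14.564: |R|=1.01113 >1
  x=-14.563: |R|=1.01111 >1
  x=-14.176: |R|=1.00355 >1
Stable set (-14.0000, 0).

left endpoint -14.0000.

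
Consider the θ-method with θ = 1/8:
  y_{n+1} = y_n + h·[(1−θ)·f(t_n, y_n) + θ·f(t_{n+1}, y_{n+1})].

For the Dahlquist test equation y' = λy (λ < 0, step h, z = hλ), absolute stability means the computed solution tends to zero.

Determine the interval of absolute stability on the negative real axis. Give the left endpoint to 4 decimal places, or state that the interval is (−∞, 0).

Test eqn y'=λy, z=hλ:
  y_{n+1} = y_n + z·[7/8·y_n + 1/8·y_{n+1}] ⇒ (1 − 1/8z)y_{n+1} = (1 + 7/8z)y_n
  ⇒ R(z) = (1 + 7/8z)/(1 − 1/8z).

Boundary: |R(x)|=1, x<0.
x=-0.86: |R|=0.2235
R=−1: 1+7/8x = −1+1/8x ⇒ -3/4x=2 ⇒ x=2/(-3/4)=-2.6667
Confirm numerically:
  x=-2.540: |R|=0.92789 <1
  x=-2.005: |R|=0.60320 <1
  x=-1.278: |R|=0.10196 <1
  x=-3.176: |R|=1.27344 >1
  x=-3.157: |R|=1.26369 >1
  x=-3.047: |R|=1.20657 >1
Interval (-2.6667, 0).

z∈(-2.6667,0).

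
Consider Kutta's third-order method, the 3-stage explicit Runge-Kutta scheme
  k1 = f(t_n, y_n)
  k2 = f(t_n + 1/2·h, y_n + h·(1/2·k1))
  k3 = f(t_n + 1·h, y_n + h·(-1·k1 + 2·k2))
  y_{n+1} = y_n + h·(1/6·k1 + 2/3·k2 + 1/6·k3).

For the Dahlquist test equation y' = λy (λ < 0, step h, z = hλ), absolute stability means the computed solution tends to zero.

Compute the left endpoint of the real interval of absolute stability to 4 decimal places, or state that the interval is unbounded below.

z* = -2.5127.

With y'=λy (z=hλ):
  order 3, 3-stage ⇒ R(z)=1+z+z^2/2+z^3/6
  (e.g. R(-0.34)=0.71125, |R|=0.71125)

Solve |R(x)|<1 on ℝ⁻.
x=-0.34: |R|=0.7112
|R(-2.75)|=1.4349 |R(-1.22)|=0.2216 |R(-0.88)|=0.3936
Bisect:
  x_lo=-2.9250 |R|=1.8181  x_hi=-0.1611 |R|=0.8512
  mid=-1.54306 |R|=0.03511 →hi
  mid=-2.23405 |R|=0.59691 →hi
  mid=-2.57954 |R|=1.11325 →lo
  mid=-2.40680 |R|=0.83409 →hi
  mid=-2.49317 |R|=0.96810 →hi
  mid=-2.53636 |R|=1.03925 →lo
  mid=-2.51476 |R|=1.00332 →lo
  ...
  [-2.51291,-2.51274] ⇒ x*=-2.5127
So |R|<1 on (-2.5127, 0).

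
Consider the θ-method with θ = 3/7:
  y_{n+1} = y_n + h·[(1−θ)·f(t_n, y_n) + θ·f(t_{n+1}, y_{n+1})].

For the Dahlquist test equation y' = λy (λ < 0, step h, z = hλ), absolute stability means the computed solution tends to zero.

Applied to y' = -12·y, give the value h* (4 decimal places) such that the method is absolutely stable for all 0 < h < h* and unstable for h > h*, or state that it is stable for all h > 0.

(-14.0000,0); λ=-12 ⇒ h* = (14)/12 = 1.1667.

On y'=λy, z=hλ:
  y_{n+1} = y_n + z·[4/7·y_n + 3/7·y_{n+1}] ⇒ (1 − 3/7z)y_{n+1} = (1 + 4/7z)y_n
  R(z) = (1 + 4/7z)/(1 − 3/7z).

Boundary: |R(x)|=1, x<0.
x=-0.85: |R|=0.3770
R=−1: 1+4/7x = −1+3/7x ⇒ -1/7x=2 ⇒ x=2/(-1/7)=-14.0000
Confirm numerically:
  x=-10.589: |R|=0.91201 <1
  x=-8.771: |R|=0.84303 <1
  x=-5.976: |R|=0.67811 <1
  x=-14.444: |R|=1.00882 >1
  x=-14.094: |R|=1.00191 >1
  x=-14.082: |R|=1.00167 >1
Stable set (-14.0000, 0).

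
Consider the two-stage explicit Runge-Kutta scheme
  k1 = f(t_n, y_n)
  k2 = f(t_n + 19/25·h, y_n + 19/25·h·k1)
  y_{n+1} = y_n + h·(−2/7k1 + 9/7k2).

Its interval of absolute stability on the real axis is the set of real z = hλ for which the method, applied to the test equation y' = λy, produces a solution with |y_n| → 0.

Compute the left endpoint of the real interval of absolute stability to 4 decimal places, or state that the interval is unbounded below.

Test eqn y'=λy, z=hλ:
  k1=λy_n ⇒ h·k1=z·y_n;  k2=λ(1+19/25z)y_n ⇒ h·k2=z(1+19/25z)y_n
  y_{n+1}/y_n = 1 − 2/7z + 9/7z(1+19/25z) = 1 + z + 171/175z²
  so R(z) = 1 + z + 171/175z².

Solve |R(x)|<1 on ℝ⁻.
x=-1.33: |R|=1.3985
R=1: x+171/175x²=0 ⇒ x=−175/171=-1.0234; min R=1−1/(4·171/175)=0.7442>−1
Confirm numerically:
  x=-0.955: |R|=0.93618 <1
  x=-0.754: |R|=0.80152 <1
  x=-0.749: |R|=0.79918 <1
  x=-1.512: |R|=1.72189 >1
  x=-1.486: |R|=1.67172 >1
Stable set (-1.0234, 0).

left endpoint -1.0234.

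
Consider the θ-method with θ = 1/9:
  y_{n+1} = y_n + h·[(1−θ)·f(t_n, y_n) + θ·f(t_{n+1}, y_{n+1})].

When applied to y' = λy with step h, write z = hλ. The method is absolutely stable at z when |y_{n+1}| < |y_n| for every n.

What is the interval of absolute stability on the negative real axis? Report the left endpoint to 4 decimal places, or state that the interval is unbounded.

(-2.5714, 0).

Test eqn y'=λy, z=hλ:
  y_{n+1} = y_n + z·[8/9·y_n + 1/9·y_{n+1}] ⇒ (1 − 1/9z)y_{n+1} = (1 + 8/9z)y_n
  Hence R(z) = (1 + 8/9z)/(1 − 1/9z).

Need |R(x)|<1, x<0.
x=-0.78: |R|=0.2822
R=−1: 1+8/9x = −1+1/9x ⇒ -7/9x=2 ⇒ x=2/(-7/9)=-2.5714
Confirm numerically:
  x=-1.936: |R|=0.59327 <1
  x=-1.701: |R|=0.43061 <1
  x=-1.240: |R|=0.08984 <1
  x=-3.032: |R|=1.26795 >1
  x=-2.802: |R|=1.13676 >1
  x=-2.631: |R|=1.03585 >1
Interval (-2.5714, 0).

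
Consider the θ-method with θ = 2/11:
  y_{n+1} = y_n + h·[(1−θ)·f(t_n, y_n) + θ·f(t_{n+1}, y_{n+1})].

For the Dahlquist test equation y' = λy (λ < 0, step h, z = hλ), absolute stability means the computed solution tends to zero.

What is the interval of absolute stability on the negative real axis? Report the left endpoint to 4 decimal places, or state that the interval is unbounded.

Test eqn y'=λy, z=hλ:
  y_{n+1} = y_n + z·[9/11·y_n + 2/11·y_{n+1}] ⇒ (1 − 2/11z)y_{n+1} = (1 + 9/11z)y_n
  ⇒ R(z) = (1 + 9/11z)/(1 − 2/11z).

Find x<0 with |R(x)|<1.
x=-0.69: |R|=0.3869
R=−1: 1+9/11x = −1+2/11x ⇒ -7/11x=2 ⇒ x=2/(-7/11)=-3.1429
Confirm numerically:
  x=-2.832: |R|=0.86942 <1
  x=-2.690: |R|=0.80647 <1
  x=-2.324: |R|=0.63369 <1
  x=-1.521: |R|=0.19150 <1
  x=-3.454: |R|=1.12162 >1
  x=-3.431: |R|=1.11292 >1
Stable set (-3.1429, 0).

z∈(-3.1429,0).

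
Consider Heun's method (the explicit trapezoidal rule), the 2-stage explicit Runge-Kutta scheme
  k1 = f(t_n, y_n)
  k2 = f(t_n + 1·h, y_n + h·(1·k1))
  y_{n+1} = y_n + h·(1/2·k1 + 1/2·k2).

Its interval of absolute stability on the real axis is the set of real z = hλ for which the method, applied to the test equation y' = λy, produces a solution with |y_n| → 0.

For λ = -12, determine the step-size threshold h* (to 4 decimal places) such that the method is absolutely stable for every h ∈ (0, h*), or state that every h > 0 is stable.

With y'=λy (z=hλ):
  order 2, 2-stage ⇒ R(z)=1+z+z^2/2
  (e.g. R(-0.94)=0.50180, |R|=0.50180)

Solve |R(x)|<1 on ℝ⁻.
x=-0.94: |R|=0.5018
|R(-1.73)|=0.7664 |R(-1.67)|=0.7244 |R(-1.43)|=0.5924
Bisect:
  x_lo=-2.8765 |R|=2.2606  x_hi=-0.2234 |R|=0.8015
  mid=-1.54995 |R|=0.65122 →hi
  mid=-2.21322 |R|=1.23595 →lo
  mid=-1.88159 |R|=0.88860 →hi
  mid=-2.04740 |R|=1.04853 →lo
  mid=-1.96450 |R|=0.96513 →hi
  mid=-2.00595 |R|=1.00597 →lo
  mid=-1.98522 |R|=0.98533 →hi
  ...
  [-2.00012,-1.99996] ⇒ x*=-2.0000
Interval (-2.0000, 0).

(-2.0000,0); λ=-12 ⇒ h* = 0.1667.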